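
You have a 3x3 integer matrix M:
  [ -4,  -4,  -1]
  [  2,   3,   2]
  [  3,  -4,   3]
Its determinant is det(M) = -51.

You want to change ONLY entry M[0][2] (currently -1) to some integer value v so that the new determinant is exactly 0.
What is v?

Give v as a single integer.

det is linear in entry M[0][2]: det = old_det + (v - -1) * C_02
Cofactor C_02 = -17
Want det = 0: -51 + (v - -1) * -17 = 0
  (v - -1) = 51 / -17 = -3
  v = -1 + (-3) = -4

Answer: -4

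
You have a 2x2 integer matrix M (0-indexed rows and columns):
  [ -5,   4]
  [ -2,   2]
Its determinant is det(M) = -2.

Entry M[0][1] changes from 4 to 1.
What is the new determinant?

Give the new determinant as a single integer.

Answer: -8

Derivation:
det is linear in row 0: changing M[0][1] by delta changes det by delta * cofactor(0,1).
Cofactor C_01 = (-1)^(0+1) * minor(0,1) = 2
Entry delta = 1 - 4 = -3
Det delta = -3 * 2 = -6
New det = -2 + -6 = -8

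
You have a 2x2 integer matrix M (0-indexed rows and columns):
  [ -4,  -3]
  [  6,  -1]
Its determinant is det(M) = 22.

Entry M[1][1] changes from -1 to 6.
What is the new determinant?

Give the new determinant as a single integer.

Answer: -6

Derivation:
det is linear in row 1: changing M[1][1] by delta changes det by delta * cofactor(1,1).
Cofactor C_11 = (-1)^(1+1) * minor(1,1) = -4
Entry delta = 6 - -1 = 7
Det delta = 7 * -4 = -28
New det = 22 + -28 = -6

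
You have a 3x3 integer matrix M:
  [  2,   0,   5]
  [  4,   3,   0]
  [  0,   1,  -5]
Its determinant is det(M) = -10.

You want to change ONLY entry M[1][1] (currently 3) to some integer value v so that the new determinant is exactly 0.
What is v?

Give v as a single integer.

det is linear in entry M[1][1]: det = old_det + (v - 3) * C_11
Cofactor C_11 = -10
Want det = 0: -10 + (v - 3) * -10 = 0
  (v - 3) = 10 / -10 = -1
  v = 3 + (-1) = 2

Answer: 2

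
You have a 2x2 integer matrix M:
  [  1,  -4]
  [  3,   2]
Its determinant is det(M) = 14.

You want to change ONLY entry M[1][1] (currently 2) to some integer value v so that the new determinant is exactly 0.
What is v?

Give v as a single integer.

Answer: -12

Derivation:
det is linear in entry M[1][1]: det = old_det + (v - 2) * C_11
Cofactor C_11 = 1
Want det = 0: 14 + (v - 2) * 1 = 0
  (v - 2) = -14 / 1 = -14
  v = 2 + (-14) = -12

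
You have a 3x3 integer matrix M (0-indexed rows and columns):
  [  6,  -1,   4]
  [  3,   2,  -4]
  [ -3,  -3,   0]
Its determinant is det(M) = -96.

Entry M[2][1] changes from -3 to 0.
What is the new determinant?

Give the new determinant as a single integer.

Answer: 12

Derivation:
det is linear in row 2: changing M[2][1] by delta changes det by delta * cofactor(2,1).
Cofactor C_21 = (-1)^(2+1) * minor(2,1) = 36
Entry delta = 0 - -3 = 3
Det delta = 3 * 36 = 108
New det = -96 + 108 = 12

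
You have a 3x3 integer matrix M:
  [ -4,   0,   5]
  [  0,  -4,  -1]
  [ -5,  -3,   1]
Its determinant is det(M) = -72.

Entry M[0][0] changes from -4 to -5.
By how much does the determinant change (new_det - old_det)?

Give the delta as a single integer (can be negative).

Cofactor C_00 = -7
Entry delta = -5 - -4 = -1
Det delta = entry_delta * cofactor = -1 * -7 = 7

Answer: 7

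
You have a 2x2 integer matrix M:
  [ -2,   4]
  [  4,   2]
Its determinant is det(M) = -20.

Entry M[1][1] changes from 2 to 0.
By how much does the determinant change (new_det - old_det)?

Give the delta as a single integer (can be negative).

Answer: 4

Derivation:
Cofactor C_11 = -2
Entry delta = 0 - 2 = -2
Det delta = entry_delta * cofactor = -2 * -2 = 4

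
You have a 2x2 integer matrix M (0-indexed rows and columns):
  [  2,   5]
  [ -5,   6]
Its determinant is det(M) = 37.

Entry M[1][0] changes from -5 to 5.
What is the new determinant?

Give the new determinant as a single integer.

det is linear in row 1: changing M[1][0] by delta changes det by delta * cofactor(1,0).
Cofactor C_10 = (-1)^(1+0) * minor(1,0) = -5
Entry delta = 5 - -5 = 10
Det delta = 10 * -5 = -50
New det = 37 + -50 = -13

Answer: -13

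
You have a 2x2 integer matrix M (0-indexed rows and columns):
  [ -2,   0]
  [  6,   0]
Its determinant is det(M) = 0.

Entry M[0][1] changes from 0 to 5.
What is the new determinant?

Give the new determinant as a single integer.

det is linear in row 0: changing M[0][1] by delta changes det by delta * cofactor(0,1).
Cofactor C_01 = (-1)^(0+1) * minor(0,1) = -6
Entry delta = 5 - 0 = 5
Det delta = 5 * -6 = -30
New det = 0 + -30 = -30

Answer: -30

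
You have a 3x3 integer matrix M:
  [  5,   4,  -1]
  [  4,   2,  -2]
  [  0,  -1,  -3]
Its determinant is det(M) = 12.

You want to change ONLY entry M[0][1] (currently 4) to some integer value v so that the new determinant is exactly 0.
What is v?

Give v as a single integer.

Answer: 3

Derivation:
det is linear in entry M[0][1]: det = old_det + (v - 4) * C_01
Cofactor C_01 = 12
Want det = 0: 12 + (v - 4) * 12 = 0
  (v - 4) = -12 / 12 = -1
  v = 4 + (-1) = 3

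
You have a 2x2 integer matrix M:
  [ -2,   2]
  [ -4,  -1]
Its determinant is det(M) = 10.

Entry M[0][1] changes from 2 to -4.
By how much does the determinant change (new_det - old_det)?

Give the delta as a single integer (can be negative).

Cofactor C_01 = 4
Entry delta = -4 - 2 = -6
Det delta = entry_delta * cofactor = -6 * 4 = -24

Answer: -24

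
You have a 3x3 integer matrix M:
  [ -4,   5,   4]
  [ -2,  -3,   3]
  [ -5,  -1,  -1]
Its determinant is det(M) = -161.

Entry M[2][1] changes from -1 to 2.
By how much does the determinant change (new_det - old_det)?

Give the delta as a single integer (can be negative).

Cofactor C_21 = 4
Entry delta = 2 - -1 = 3
Det delta = entry_delta * cofactor = 3 * 4 = 12

Answer: 12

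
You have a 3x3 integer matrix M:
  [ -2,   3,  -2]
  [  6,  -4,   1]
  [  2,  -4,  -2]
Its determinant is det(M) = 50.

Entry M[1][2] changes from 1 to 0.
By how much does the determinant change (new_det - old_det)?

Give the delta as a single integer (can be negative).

Answer: 2

Derivation:
Cofactor C_12 = -2
Entry delta = 0 - 1 = -1
Det delta = entry_delta * cofactor = -1 * -2 = 2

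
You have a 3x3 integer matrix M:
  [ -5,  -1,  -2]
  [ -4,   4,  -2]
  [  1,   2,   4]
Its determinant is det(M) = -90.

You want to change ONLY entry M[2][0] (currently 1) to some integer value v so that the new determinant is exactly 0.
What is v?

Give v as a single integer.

Answer: 10

Derivation:
det is linear in entry M[2][0]: det = old_det + (v - 1) * C_20
Cofactor C_20 = 10
Want det = 0: -90 + (v - 1) * 10 = 0
  (v - 1) = 90 / 10 = 9
  v = 1 + (9) = 10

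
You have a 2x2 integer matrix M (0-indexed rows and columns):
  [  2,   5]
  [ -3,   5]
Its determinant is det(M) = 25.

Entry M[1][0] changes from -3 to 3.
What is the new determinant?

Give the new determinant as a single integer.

Answer: -5

Derivation:
det is linear in row 1: changing M[1][0] by delta changes det by delta * cofactor(1,0).
Cofactor C_10 = (-1)^(1+0) * minor(1,0) = -5
Entry delta = 3 - -3 = 6
Det delta = 6 * -5 = -30
New det = 25 + -30 = -5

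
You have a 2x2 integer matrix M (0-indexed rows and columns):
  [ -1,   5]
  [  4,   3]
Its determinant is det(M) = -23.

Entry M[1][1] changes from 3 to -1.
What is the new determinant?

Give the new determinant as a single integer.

Answer: -19

Derivation:
det is linear in row 1: changing M[1][1] by delta changes det by delta * cofactor(1,1).
Cofactor C_11 = (-1)^(1+1) * minor(1,1) = -1
Entry delta = -1 - 3 = -4
Det delta = -4 * -1 = 4
New det = -23 + 4 = -19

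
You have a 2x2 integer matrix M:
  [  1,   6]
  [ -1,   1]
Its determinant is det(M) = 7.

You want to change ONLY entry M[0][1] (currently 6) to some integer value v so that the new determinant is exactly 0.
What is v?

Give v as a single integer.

det is linear in entry M[0][1]: det = old_det + (v - 6) * C_01
Cofactor C_01 = 1
Want det = 0: 7 + (v - 6) * 1 = 0
  (v - 6) = -7 / 1 = -7
  v = 6 + (-7) = -1

Answer: -1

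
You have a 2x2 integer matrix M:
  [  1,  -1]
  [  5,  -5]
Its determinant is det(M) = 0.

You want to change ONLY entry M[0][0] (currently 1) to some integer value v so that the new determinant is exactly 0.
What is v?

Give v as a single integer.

Answer: 1

Derivation:
det is linear in entry M[0][0]: det = old_det + (v - 1) * C_00
Cofactor C_00 = -5
Want det = 0: 0 + (v - 1) * -5 = 0
  (v - 1) = 0 / -5 = 0
  v = 1 + (0) = 1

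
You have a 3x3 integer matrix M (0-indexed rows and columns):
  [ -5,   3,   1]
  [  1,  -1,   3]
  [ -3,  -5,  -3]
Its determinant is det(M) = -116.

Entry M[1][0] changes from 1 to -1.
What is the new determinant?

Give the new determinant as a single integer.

Answer: -124

Derivation:
det is linear in row 1: changing M[1][0] by delta changes det by delta * cofactor(1,0).
Cofactor C_10 = (-1)^(1+0) * minor(1,0) = 4
Entry delta = -1 - 1 = -2
Det delta = -2 * 4 = -8
New det = -116 + -8 = -124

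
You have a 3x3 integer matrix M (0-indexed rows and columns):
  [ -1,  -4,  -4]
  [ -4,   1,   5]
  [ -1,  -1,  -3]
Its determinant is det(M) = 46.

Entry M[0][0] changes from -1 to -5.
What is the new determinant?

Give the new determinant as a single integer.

Answer: 38

Derivation:
det is linear in row 0: changing M[0][0] by delta changes det by delta * cofactor(0,0).
Cofactor C_00 = (-1)^(0+0) * minor(0,0) = 2
Entry delta = -5 - -1 = -4
Det delta = -4 * 2 = -8
New det = 46 + -8 = 38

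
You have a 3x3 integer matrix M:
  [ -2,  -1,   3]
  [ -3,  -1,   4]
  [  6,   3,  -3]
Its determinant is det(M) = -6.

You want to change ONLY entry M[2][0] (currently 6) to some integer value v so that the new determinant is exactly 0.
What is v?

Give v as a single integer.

det is linear in entry M[2][0]: det = old_det + (v - 6) * C_20
Cofactor C_20 = -1
Want det = 0: -6 + (v - 6) * -1 = 0
  (v - 6) = 6 / -1 = -6
  v = 6 + (-6) = 0

Answer: 0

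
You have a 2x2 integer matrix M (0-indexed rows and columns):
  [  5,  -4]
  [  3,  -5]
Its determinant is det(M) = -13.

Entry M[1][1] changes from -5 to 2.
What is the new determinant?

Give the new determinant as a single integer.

det is linear in row 1: changing M[1][1] by delta changes det by delta * cofactor(1,1).
Cofactor C_11 = (-1)^(1+1) * minor(1,1) = 5
Entry delta = 2 - -5 = 7
Det delta = 7 * 5 = 35
New det = -13 + 35 = 22

Answer: 22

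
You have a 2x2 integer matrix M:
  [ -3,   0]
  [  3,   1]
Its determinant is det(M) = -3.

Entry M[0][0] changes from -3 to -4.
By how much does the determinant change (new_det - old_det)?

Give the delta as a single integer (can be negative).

Answer: -1

Derivation:
Cofactor C_00 = 1
Entry delta = -4 - -3 = -1
Det delta = entry_delta * cofactor = -1 * 1 = -1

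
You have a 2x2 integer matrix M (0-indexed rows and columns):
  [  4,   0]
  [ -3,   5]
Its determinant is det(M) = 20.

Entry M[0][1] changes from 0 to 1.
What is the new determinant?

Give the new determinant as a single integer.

det is linear in row 0: changing M[0][1] by delta changes det by delta * cofactor(0,1).
Cofactor C_01 = (-1)^(0+1) * minor(0,1) = 3
Entry delta = 1 - 0 = 1
Det delta = 1 * 3 = 3
New det = 20 + 3 = 23

Answer: 23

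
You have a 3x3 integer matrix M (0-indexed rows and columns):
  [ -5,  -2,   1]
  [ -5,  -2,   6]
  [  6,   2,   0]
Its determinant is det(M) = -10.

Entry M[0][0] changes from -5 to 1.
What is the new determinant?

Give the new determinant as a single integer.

det is linear in row 0: changing M[0][0] by delta changes det by delta * cofactor(0,0).
Cofactor C_00 = (-1)^(0+0) * minor(0,0) = -12
Entry delta = 1 - -5 = 6
Det delta = 6 * -12 = -72
New det = -10 + -72 = -82

Answer: -82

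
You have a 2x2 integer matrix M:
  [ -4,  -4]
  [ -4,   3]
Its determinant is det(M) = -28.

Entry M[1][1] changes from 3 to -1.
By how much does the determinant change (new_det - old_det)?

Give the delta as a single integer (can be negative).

Answer: 16

Derivation:
Cofactor C_11 = -4
Entry delta = -1 - 3 = -4
Det delta = entry_delta * cofactor = -4 * -4 = 16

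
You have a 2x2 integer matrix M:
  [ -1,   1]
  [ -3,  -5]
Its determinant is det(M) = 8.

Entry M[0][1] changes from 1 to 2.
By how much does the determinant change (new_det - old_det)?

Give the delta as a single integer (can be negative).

Cofactor C_01 = 3
Entry delta = 2 - 1 = 1
Det delta = entry_delta * cofactor = 1 * 3 = 3

Answer: 3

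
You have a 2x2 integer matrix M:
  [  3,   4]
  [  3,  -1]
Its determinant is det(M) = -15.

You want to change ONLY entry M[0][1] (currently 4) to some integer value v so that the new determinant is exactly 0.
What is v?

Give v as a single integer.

det is linear in entry M[0][1]: det = old_det + (v - 4) * C_01
Cofactor C_01 = -3
Want det = 0: -15 + (v - 4) * -3 = 0
  (v - 4) = 15 / -3 = -5
  v = 4 + (-5) = -1

Answer: -1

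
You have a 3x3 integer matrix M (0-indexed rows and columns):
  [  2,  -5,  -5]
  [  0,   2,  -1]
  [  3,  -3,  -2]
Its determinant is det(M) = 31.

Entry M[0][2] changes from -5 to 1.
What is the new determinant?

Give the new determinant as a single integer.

Answer: -5

Derivation:
det is linear in row 0: changing M[0][2] by delta changes det by delta * cofactor(0,2).
Cofactor C_02 = (-1)^(0+2) * minor(0,2) = -6
Entry delta = 1 - -5 = 6
Det delta = 6 * -6 = -36
New det = 31 + -36 = -5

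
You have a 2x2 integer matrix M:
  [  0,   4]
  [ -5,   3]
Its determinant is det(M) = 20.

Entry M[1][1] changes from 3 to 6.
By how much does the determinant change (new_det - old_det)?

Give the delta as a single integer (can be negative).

Answer: 0

Derivation:
Cofactor C_11 = 0
Entry delta = 6 - 3 = 3
Det delta = entry_delta * cofactor = 3 * 0 = 0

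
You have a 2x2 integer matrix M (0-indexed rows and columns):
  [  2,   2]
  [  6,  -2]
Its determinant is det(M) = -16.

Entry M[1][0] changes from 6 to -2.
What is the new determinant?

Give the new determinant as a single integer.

det is linear in row 1: changing M[1][0] by delta changes det by delta * cofactor(1,0).
Cofactor C_10 = (-1)^(1+0) * minor(1,0) = -2
Entry delta = -2 - 6 = -8
Det delta = -8 * -2 = 16
New det = -16 + 16 = 0

Answer: 0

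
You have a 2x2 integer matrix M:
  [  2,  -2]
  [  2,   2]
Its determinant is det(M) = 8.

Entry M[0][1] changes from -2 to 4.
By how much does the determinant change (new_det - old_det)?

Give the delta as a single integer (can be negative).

Answer: -12

Derivation:
Cofactor C_01 = -2
Entry delta = 4 - -2 = 6
Det delta = entry_delta * cofactor = 6 * -2 = -12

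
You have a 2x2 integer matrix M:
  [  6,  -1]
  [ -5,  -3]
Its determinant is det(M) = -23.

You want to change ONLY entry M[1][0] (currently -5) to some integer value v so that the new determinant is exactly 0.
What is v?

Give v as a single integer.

det is linear in entry M[1][0]: det = old_det + (v - -5) * C_10
Cofactor C_10 = 1
Want det = 0: -23 + (v - -5) * 1 = 0
  (v - -5) = 23 / 1 = 23
  v = -5 + (23) = 18

Answer: 18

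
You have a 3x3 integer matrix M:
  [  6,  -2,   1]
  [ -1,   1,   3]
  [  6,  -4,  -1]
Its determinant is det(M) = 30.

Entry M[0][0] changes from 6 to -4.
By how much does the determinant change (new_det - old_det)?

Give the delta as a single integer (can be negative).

Answer: -110

Derivation:
Cofactor C_00 = 11
Entry delta = -4 - 6 = -10
Det delta = entry_delta * cofactor = -10 * 11 = -110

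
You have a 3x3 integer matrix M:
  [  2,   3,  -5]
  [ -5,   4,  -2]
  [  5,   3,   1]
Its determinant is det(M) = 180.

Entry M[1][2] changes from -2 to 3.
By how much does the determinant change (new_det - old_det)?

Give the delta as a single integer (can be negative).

Cofactor C_12 = 9
Entry delta = 3 - -2 = 5
Det delta = entry_delta * cofactor = 5 * 9 = 45

Answer: 45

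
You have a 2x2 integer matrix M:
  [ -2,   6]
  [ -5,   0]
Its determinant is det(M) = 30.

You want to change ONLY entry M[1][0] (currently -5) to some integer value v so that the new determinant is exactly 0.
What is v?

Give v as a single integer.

det is linear in entry M[1][0]: det = old_det + (v - -5) * C_10
Cofactor C_10 = -6
Want det = 0: 30 + (v - -5) * -6 = 0
  (v - -5) = -30 / -6 = 5
  v = -5 + (5) = 0

Answer: 0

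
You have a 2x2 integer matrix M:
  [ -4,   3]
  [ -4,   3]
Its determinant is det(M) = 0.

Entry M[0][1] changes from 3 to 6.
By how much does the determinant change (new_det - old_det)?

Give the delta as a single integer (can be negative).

Answer: 12

Derivation:
Cofactor C_01 = 4
Entry delta = 6 - 3 = 3
Det delta = entry_delta * cofactor = 3 * 4 = 12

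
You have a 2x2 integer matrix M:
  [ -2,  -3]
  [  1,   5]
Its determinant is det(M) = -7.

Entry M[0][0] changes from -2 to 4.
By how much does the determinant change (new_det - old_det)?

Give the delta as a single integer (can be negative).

Answer: 30

Derivation:
Cofactor C_00 = 5
Entry delta = 4 - -2 = 6
Det delta = entry_delta * cofactor = 6 * 5 = 30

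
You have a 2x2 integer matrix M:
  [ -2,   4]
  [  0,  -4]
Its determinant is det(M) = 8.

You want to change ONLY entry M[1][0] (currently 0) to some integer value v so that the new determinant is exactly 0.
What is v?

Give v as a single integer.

det is linear in entry M[1][0]: det = old_det + (v - 0) * C_10
Cofactor C_10 = -4
Want det = 0: 8 + (v - 0) * -4 = 0
  (v - 0) = -8 / -4 = 2
  v = 0 + (2) = 2

Answer: 2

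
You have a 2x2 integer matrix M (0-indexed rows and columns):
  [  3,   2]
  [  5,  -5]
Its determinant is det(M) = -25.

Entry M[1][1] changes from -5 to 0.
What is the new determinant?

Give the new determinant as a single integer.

Answer: -10

Derivation:
det is linear in row 1: changing M[1][1] by delta changes det by delta * cofactor(1,1).
Cofactor C_11 = (-1)^(1+1) * minor(1,1) = 3
Entry delta = 0 - -5 = 5
Det delta = 5 * 3 = 15
New det = -25 + 15 = -10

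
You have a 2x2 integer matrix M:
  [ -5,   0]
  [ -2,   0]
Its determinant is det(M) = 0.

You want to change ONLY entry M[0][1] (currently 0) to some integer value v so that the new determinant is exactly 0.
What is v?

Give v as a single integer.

det is linear in entry M[0][1]: det = old_det + (v - 0) * C_01
Cofactor C_01 = 2
Want det = 0: 0 + (v - 0) * 2 = 0
  (v - 0) = 0 / 2 = 0
  v = 0 + (0) = 0

Answer: 0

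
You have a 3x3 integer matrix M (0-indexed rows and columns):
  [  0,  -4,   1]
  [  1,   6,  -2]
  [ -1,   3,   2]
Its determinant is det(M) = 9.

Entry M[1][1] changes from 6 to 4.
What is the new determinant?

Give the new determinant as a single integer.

Answer: 7

Derivation:
det is linear in row 1: changing M[1][1] by delta changes det by delta * cofactor(1,1).
Cofactor C_11 = (-1)^(1+1) * minor(1,1) = 1
Entry delta = 4 - 6 = -2
Det delta = -2 * 1 = -2
New det = 9 + -2 = 7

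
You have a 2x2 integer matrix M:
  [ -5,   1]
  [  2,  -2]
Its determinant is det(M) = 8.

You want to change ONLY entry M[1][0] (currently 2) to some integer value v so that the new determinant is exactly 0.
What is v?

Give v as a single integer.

det is linear in entry M[1][0]: det = old_det + (v - 2) * C_10
Cofactor C_10 = -1
Want det = 0: 8 + (v - 2) * -1 = 0
  (v - 2) = -8 / -1 = 8
  v = 2 + (8) = 10

Answer: 10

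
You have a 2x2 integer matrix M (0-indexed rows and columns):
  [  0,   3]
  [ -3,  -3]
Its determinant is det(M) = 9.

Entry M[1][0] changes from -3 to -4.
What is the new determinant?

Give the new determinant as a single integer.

det is linear in row 1: changing M[1][0] by delta changes det by delta * cofactor(1,0).
Cofactor C_10 = (-1)^(1+0) * minor(1,0) = -3
Entry delta = -4 - -3 = -1
Det delta = -1 * -3 = 3
New det = 9 + 3 = 12

Answer: 12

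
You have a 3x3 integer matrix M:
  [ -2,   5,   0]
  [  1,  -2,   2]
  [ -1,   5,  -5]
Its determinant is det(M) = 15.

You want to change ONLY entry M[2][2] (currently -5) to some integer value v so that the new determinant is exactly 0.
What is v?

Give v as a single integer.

Answer: 10

Derivation:
det is linear in entry M[2][2]: det = old_det + (v - -5) * C_22
Cofactor C_22 = -1
Want det = 0: 15 + (v - -5) * -1 = 0
  (v - -5) = -15 / -1 = 15
  v = -5 + (15) = 10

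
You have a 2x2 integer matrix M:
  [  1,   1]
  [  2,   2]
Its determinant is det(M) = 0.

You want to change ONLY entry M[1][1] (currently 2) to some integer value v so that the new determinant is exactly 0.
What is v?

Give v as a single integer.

det is linear in entry M[1][1]: det = old_det + (v - 2) * C_11
Cofactor C_11 = 1
Want det = 0: 0 + (v - 2) * 1 = 0
  (v - 2) = 0 / 1 = 0
  v = 2 + (0) = 2

Answer: 2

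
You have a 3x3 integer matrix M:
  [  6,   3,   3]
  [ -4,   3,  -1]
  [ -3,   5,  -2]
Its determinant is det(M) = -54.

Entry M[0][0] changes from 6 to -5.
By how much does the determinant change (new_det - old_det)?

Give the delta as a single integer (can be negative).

Cofactor C_00 = -1
Entry delta = -5 - 6 = -11
Det delta = entry_delta * cofactor = -11 * -1 = 11

Answer: 11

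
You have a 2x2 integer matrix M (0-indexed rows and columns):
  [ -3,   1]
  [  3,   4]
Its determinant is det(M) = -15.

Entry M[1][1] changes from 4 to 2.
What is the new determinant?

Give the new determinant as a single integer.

Answer: -9

Derivation:
det is linear in row 1: changing M[1][1] by delta changes det by delta * cofactor(1,1).
Cofactor C_11 = (-1)^(1+1) * minor(1,1) = -3
Entry delta = 2 - 4 = -2
Det delta = -2 * -3 = 6
New det = -15 + 6 = -9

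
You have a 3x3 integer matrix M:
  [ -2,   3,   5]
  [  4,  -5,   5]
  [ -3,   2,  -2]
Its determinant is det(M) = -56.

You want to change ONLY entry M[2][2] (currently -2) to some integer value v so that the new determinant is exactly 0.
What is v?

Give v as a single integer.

Answer: -30

Derivation:
det is linear in entry M[2][2]: det = old_det + (v - -2) * C_22
Cofactor C_22 = -2
Want det = 0: -56 + (v - -2) * -2 = 0
  (v - -2) = 56 / -2 = -28
  v = -2 + (-28) = -30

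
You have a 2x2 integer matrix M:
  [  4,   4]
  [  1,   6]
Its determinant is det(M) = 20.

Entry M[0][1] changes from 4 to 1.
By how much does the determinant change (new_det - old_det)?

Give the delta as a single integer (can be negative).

Cofactor C_01 = -1
Entry delta = 1 - 4 = -3
Det delta = entry_delta * cofactor = -3 * -1 = 3

Answer: 3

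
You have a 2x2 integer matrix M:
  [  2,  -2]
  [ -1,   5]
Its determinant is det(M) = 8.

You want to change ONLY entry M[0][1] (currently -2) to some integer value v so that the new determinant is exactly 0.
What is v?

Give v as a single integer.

Answer: -10

Derivation:
det is linear in entry M[0][1]: det = old_det + (v - -2) * C_01
Cofactor C_01 = 1
Want det = 0: 8 + (v - -2) * 1 = 0
  (v - -2) = -8 / 1 = -8
  v = -2 + (-8) = -10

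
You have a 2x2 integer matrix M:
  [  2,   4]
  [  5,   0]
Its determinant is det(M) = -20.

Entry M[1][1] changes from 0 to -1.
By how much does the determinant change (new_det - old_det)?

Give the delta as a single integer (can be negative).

Cofactor C_11 = 2
Entry delta = -1 - 0 = -1
Det delta = entry_delta * cofactor = -1 * 2 = -2

Answer: -2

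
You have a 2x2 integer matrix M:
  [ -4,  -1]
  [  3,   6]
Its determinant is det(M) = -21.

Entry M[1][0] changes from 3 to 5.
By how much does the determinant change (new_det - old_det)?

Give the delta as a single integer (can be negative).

Cofactor C_10 = 1
Entry delta = 5 - 3 = 2
Det delta = entry_delta * cofactor = 2 * 1 = 2

Answer: 2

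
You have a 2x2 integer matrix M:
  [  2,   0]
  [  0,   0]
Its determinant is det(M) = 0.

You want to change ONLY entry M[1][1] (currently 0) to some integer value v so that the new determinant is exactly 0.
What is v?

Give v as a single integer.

Answer: 0

Derivation:
det is linear in entry M[1][1]: det = old_det + (v - 0) * C_11
Cofactor C_11 = 2
Want det = 0: 0 + (v - 0) * 2 = 0
  (v - 0) = 0 / 2 = 0
  v = 0 + (0) = 0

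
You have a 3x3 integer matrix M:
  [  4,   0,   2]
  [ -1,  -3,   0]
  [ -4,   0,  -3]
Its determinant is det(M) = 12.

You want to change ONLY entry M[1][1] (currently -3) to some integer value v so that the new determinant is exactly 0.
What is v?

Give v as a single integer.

det is linear in entry M[1][1]: det = old_det + (v - -3) * C_11
Cofactor C_11 = -4
Want det = 0: 12 + (v - -3) * -4 = 0
  (v - -3) = -12 / -4 = 3
  v = -3 + (3) = 0

Answer: 0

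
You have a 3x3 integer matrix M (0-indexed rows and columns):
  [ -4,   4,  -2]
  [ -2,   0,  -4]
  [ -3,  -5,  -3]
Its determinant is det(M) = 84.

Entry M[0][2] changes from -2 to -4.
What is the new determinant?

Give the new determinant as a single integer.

Answer: 64

Derivation:
det is linear in row 0: changing M[0][2] by delta changes det by delta * cofactor(0,2).
Cofactor C_02 = (-1)^(0+2) * minor(0,2) = 10
Entry delta = -4 - -2 = -2
Det delta = -2 * 10 = -20
New det = 84 + -20 = 64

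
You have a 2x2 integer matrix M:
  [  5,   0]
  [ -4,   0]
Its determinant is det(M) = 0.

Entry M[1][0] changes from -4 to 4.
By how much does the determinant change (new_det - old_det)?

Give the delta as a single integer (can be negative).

Answer: 0

Derivation:
Cofactor C_10 = 0
Entry delta = 4 - -4 = 8
Det delta = entry_delta * cofactor = 8 * 0 = 0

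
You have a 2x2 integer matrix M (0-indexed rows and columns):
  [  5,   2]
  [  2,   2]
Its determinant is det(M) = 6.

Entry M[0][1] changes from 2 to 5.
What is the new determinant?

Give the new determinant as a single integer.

Answer: 0

Derivation:
det is linear in row 0: changing M[0][1] by delta changes det by delta * cofactor(0,1).
Cofactor C_01 = (-1)^(0+1) * minor(0,1) = -2
Entry delta = 5 - 2 = 3
Det delta = 3 * -2 = -6
New det = 6 + -6 = 0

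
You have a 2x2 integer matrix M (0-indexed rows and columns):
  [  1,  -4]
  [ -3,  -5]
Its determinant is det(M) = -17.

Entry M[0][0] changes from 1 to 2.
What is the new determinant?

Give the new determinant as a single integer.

Answer: -22

Derivation:
det is linear in row 0: changing M[0][0] by delta changes det by delta * cofactor(0,0).
Cofactor C_00 = (-1)^(0+0) * minor(0,0) = -5
Entry delta = 2 - 1 = 1
Det delta = 1 * -5 = -5
New det = -17 + -5 = -22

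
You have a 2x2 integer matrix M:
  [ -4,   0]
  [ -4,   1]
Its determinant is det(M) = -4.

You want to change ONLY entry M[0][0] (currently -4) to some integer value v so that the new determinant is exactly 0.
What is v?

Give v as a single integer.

det is linear in entry M[0][0]: det = old_det + (v - -4) * C_00
Cofactor C_00 = 1
Want det = 0: -4 + (v - -4) * 1 = 0
  (v - -4) = 4 / 1 = 4
  v = -4 + (4) = 0

Answer: 0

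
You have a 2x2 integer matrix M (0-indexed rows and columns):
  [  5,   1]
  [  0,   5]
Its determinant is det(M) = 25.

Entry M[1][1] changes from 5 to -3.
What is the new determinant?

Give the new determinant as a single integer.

Answer: -15

Derivation:
det is linear in row 1: changing M[1][1] by delta changes det by delta * cofactor(1,1).
Cofactor C_11 = (-1)^(1+1) * minor(1,1) = 5
Entry delta = -3 - 5 = -8
Det delta = -8 * 5 = -40
New det = 25 + -40 = -15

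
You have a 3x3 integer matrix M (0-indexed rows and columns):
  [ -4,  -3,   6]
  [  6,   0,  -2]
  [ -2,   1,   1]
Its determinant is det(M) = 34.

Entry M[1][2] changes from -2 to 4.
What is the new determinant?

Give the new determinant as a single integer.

det is linear in row 1: changing M[1][2] by delta changes det by delta * cofactor(1,2).
Cofactor C_12 = (-1)^(1+2) * minor(1,2) = 10
Entry delta = 4 - -2 = 6
Det delta = 6 * 10 = 60
New det = 34 + 60 = 94

Answer: 94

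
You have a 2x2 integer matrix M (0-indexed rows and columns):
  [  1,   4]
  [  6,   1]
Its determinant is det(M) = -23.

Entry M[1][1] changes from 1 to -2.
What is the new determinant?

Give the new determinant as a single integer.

Answer: -26

Derivation:
det is linear in row 1: changing M[1][1] by delta changes det by delta * cofactor(1,1).
Cofactor C_11 = (-1)^(1+1) * minor(1,1) = 1
Entry delta = -2 - 1 = -3
Det delta = -3 * 1 = -3
New det = -23 + -3 = -26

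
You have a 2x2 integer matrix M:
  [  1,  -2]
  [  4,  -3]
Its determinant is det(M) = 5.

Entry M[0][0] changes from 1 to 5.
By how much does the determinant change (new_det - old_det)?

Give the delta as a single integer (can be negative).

Cofactor C_00 = -3
Entry delta = 5 - 1 = 4
Det delta = entry_delta * cofactor = 4 * -3 = -12

Answer: -12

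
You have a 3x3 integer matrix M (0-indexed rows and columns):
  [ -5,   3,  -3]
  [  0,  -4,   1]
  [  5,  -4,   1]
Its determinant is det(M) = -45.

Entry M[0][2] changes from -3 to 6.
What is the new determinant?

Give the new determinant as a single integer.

Answer: 135

Derivation:
det is linear in row 0: changing M[0][2] by delta changes det by delta * cofactor(0,2).
Cofactor C_02 = (-1)^(0+2) * minor(0,2) = 20
Entry delta = 6 - -3 = 9
Det delta = 9 * 20 = 180
New det = -45 + 180 = 135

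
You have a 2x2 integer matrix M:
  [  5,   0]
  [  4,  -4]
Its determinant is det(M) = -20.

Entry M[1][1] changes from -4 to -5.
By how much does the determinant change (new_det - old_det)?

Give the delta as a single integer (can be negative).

Answer: -5

Derivation:
Cofactor C_11 = 5
Entry delta = -5 - -4 = -1
Det delta = entry_delta * cofactor = -1 * 5 = -5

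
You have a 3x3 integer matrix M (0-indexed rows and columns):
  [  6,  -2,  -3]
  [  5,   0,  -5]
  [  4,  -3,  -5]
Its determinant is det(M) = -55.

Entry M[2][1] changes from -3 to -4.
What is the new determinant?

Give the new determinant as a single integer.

Answer: -70

Derivation:
det is linear in row 2: changing M[2][1] by delta changes det by delta * cofactor(2,1).
Cofactor C_21 = (-1)^(2+1) * minor(2,1) = 15
Entry delta = -4 - -3 = -1
Det delta = -1 * 15 = -15
New det = -55 + -15 = -70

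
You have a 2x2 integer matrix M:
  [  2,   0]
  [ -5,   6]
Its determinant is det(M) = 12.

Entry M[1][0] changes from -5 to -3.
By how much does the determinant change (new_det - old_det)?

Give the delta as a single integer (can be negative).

Cofactor C_10 = 0
Entry delta = -3 - -5 = 2
Det delta = entry_delta * cofactor = 2 * 0 = 0

Answer: 0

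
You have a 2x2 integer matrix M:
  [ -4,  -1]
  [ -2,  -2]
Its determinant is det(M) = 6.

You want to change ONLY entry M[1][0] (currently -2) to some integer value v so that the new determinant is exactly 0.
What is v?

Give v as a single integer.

det is linear in entry M[1][0]: det = old_det + (v - -2) * C_10
Cofactor C_10 = 1
Want det = 0: 6 + (v - -2) * 1 = 0
  (v - -2) = -6 / 1 = -6
  v = -2 + (-6) = -8

Answer: -8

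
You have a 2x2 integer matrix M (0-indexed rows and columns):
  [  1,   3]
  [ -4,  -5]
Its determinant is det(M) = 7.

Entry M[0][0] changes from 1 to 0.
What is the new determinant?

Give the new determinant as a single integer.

Answer: 12

Derivation:
det is linear in row 0: changing M[0][0] by delta changes det by delta * cofactor(0,0).
Cofactor C_00 = (-1)^(0+0) * minor(0,0) = -5
Entry delta = 0 - 1 = -1
Det delta = -1 * -5 = 5
New det = 7 + 5 = 12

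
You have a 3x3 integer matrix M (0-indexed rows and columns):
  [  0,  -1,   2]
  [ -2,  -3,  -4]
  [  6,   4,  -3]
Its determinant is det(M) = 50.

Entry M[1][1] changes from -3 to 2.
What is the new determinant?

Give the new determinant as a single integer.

Answer: -10

Derivation:
det is linear in row 1: changing M[1][1] by delta changes det by delta * cofactor(1,1).
Cofactor C_11 = (-1)^(1+1) * minor(1,1) = -12
Entry delta = 2 - -3 = 5
Det delta = 5 * -12 = -60
New det = 50 + -60 = -10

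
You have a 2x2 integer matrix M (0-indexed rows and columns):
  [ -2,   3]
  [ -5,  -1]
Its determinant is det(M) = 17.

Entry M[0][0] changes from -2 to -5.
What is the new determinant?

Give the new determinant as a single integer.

Answer: 20

Derivation:
det is linear in row 0: changing M[0][0] by delta changes det by delta * cofactor(0,0).
Cofactor C_00 = (-1)^(0+0) * minor(0,0) = -1
Entry delta = -5 - -2 = -3
Det delta = -3 * -1 = 3
New det = 17 + 3 = 20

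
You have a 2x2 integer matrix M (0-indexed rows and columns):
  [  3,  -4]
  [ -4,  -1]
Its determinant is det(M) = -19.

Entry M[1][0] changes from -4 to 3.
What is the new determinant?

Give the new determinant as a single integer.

det is linear in row 1: changing M[1][0] by delta changes det by delta * cofactor(1,0).
Cofactor C_10 = (-1)^(1+0) * minor(1,0) = 4
Entry delta = 3 - -4 = 7
Det delta = 7 * 4 = 28
New det = -19 + 28 = 9

Answer: 9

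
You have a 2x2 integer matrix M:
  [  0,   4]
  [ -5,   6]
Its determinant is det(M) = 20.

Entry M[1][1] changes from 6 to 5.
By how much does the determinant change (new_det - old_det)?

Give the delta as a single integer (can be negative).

Cofactor C_11 = 0
Entry delta = 5 - 6 = -1
Det delta = entry_delta * cofactor = -1 * 0 = 0

Answer: 0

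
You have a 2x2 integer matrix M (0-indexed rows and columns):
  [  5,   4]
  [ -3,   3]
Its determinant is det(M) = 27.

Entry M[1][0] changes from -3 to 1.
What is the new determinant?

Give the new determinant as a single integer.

Answer: 11

Derivation:
det is linear in row 1: changing M[1][0] by delta changes det by delta * cofactor(1,0).
Cofactor C_10 = (-1)^(1+0) * minor(1,0) = -4
Entry delta = 1 - -3 = 4
Det delta = 4 * -4 = -16
New det = 27 + -16 = 11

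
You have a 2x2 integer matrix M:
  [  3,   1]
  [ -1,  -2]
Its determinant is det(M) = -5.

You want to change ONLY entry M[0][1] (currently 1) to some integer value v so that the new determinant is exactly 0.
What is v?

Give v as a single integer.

det is linear in entry M[0][1]: det = old_det + (v - 1) * C_01
Cofactor C_01 = 1
Want det = 0: -5 + (v - 1) * 1 = 0
  (v - 1) = 5 / 1 = 5
  v = 1 + (5) = 6

Answer: 6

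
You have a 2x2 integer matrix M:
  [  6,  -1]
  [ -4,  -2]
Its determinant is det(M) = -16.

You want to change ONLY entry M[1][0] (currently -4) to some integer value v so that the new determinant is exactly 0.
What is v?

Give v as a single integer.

Answer: 12

Derivation:
det is linear in entry M[1][0]: det = old_det + (v - -4) * C_10
Cofactor C_10 = 1
Want det = 0: -16 + (v - -4) * 1 = 0
  (v - -4) = 16 / 1 = 16
  v = -4 + (16) = 12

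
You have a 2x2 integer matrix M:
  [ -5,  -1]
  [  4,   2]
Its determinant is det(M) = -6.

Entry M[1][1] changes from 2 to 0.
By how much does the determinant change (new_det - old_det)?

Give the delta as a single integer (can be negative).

Answer: 10

Derivation:
Cofactor C_11 = -5
Entry delta = 0 - 2 = -2
Det delta = entry_delta * cofactor = -2 * -5 = 10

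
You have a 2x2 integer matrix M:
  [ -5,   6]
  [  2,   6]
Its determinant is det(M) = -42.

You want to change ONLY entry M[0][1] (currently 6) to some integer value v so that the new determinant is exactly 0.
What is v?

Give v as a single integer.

det is linear in entry M[0][1]: det = old_det + (v - 6) * C_01
Cofactor C_01 = -2
Want det = 0: -42 + (v - 6) * -2 = 0
  (v - 6) = 42 / -2 = -21
  v = 6 + (-21) = -15

Answer: -15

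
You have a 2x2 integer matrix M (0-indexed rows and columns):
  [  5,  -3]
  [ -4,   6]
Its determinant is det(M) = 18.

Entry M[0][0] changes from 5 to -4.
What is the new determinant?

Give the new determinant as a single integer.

det is linear in row 0: changing M[0][0] by delta changes det by delta * cofactor(0,0).
Cofactor C_00 = (-1)^(0+0) * minor(0,0) = 6
Entry delta = -4 - 5 = -9
Det delta = -9 * 6 = -54
New det = 18 + -54 = -36

Answer: -36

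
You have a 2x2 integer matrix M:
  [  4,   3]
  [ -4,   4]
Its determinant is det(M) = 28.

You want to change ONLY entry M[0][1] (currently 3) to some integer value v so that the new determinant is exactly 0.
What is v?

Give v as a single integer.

Answer: -4

Derivation:
det is linear in entry M[0][1]: det = old_det + (v - 3) * C_01
Cofactor C_01 = 4
Want det = 0: 28 + (v - 3) * 4 = 0
  (v - 3) = -28 / 4 = -7
  v = 3 + (-7) = -4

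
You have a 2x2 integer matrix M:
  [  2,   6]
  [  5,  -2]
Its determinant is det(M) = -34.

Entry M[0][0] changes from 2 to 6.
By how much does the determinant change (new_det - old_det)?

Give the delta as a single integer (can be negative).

Answer: -8

Derivation:
Cofactor C_00 = -2
Entry delta = 6 - 2 = 4
Det delta = entry_delta * cofactor = 4 * -2 = -8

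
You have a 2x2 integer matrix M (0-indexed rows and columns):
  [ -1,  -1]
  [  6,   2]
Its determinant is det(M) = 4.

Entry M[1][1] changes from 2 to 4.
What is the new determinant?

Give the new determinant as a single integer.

Answer: 2

Derivation:
det is linear in row 1: changing M[1][1] by delta changes det by delta * cofactor(1,1).
Cofactor C_11 = (-1)^(1+1) * minor(1,1) = -1
Entry delta = 4 - 2 = 2
Det delta = 2 * -1 = -2
New det = 4 + -2 = 2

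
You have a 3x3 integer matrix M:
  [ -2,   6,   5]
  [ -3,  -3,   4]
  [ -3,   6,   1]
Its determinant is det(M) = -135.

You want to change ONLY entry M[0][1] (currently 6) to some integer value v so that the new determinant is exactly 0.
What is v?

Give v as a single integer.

Answer: -9

Derivation:
det is linear in entry M[0][1]: det = old_det + (v - 6) * C_01
Cofactor C_01 = -9
Want det = 0: -135 + (v - 6) * -9 = 0
  (v - 6) = 135 / -9 = -15
  v = 6 + (-15) = -9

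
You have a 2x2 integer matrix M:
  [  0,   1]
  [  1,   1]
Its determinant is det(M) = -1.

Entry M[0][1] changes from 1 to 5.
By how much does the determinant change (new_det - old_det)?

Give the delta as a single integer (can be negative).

Answer: -4

Derivation:
Cofactor C_01 = -1
Entry delta = 5 - 1 = 4
Det delta = entry_delta * cofactor = 4 * -1 = -4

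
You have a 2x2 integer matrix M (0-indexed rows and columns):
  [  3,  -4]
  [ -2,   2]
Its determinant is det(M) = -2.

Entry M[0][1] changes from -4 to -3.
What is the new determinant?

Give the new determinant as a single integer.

det is linear in row 0: changing M[0][1] by delta changes det by delta * cofactor(0,1).
Cofactor C_01 = (-1)^(0+1) * minor(0,1) = 2
Entry delta = -3 - -4 = 1
Det delta = 1 * 2 = 2
New det = -2 + 2 = 0

Answer: 0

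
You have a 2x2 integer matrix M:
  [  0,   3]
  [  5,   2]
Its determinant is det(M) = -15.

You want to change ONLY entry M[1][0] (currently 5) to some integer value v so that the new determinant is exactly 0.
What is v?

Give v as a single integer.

Answer: 0

Derivation:
det is linear in entry M[1][0]: det = old_det + (v - 5) * C_10
Cofactor C_10 = -3
Want det = 0: -15 + (v - 5) * -3 = 0
  (v - 5) = 15 / -3 = -5
  v = 5 + (-5) = 0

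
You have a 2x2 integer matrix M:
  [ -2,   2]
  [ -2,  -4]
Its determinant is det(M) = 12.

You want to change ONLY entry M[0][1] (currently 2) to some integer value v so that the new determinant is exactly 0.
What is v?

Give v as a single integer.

Answer: -4

Derivation:
det is linear in entry M[0][1]: det = old_det + (v - 2) * C_01
Cofactor C_01 = 2
Want det = 0: 12 + (v - 2) * 2 = 0
  (v - 2) = -12 / 2 = -6
  v = 2 + (-6) = -4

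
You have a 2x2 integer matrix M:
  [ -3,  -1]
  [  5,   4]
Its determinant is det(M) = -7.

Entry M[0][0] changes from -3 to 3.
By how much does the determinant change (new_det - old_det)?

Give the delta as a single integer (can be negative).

Cofactor C_00 = 4
Entry delta = 3 - -3 = 6
Det delta = entry_delta * cofactor = 6 * 4 = 24

Answer: 24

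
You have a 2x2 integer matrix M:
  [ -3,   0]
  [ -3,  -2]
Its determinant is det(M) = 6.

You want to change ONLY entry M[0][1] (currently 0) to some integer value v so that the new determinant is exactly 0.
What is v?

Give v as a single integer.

Answer: -2

Derivation:
det is linear in entry M[0][1]: det = old_det + (v - 0) * C_01
Cofactor C_01 = 3
Want det = 0: 6 + (v - 0) * 3 = 0
  (v - 0) = -6 / 3 = -2
  v = 0 + (-2) = -2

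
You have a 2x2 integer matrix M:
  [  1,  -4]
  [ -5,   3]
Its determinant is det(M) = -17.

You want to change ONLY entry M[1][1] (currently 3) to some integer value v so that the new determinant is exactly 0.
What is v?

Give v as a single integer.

Answer: 20

Derivation:
det is linear in entry M[1][1]: det = old_det + (v - 3) * C_11
Cofactor C_11 = 1
Want det = 0: -17 + (v - 3) * 1 = 0
  (v - 3) = 17 / 1 = 17
  v = 3 + (17) = 20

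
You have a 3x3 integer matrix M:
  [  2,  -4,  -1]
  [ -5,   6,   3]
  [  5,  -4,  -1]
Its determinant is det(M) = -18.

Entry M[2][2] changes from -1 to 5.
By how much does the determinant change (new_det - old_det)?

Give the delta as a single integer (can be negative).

Cofactor C_22 = -8
Entry delta = 5 - -1 = 6
Det delta = entry_delta * cofactor = 6 * -8 = -48

Answer: -48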